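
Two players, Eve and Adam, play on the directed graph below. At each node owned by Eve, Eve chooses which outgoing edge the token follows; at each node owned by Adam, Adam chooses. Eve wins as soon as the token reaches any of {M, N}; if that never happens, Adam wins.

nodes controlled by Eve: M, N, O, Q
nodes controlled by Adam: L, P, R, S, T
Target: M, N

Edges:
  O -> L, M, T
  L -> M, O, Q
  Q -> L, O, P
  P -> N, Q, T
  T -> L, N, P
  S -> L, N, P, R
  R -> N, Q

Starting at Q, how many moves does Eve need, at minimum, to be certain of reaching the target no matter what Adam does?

A0 = {M, N}
A1: add {O} — O (Eve) has O→M.
A2: add {Q} — Q (Eve) has Q→O.
Q enters the attractor at level 2, so Eve can force the target in 2 moves from there.

2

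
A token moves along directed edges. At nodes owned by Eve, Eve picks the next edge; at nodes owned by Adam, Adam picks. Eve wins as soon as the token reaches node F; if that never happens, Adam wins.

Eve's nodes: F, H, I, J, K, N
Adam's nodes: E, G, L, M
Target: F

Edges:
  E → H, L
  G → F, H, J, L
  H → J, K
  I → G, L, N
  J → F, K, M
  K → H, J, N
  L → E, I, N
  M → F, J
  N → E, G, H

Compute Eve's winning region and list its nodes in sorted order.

F, H, I, J, K, M, N

A0 = {F}
A1: add {J} — J (Eve) has J→F.
A2: add {H, K, M} — H (Eve) has H→J; K (Eve) has K→J; M (Adam): all of {F, J} already in.
A3: add {N} — N (Eve) has N→H.
A4: add {I} — I (Eve) has I→N.
A5 = A4; e.g. E (Adam) can still go to L. Fixed point.
Eve's winning region = {F, H, I, J, K, M, N}.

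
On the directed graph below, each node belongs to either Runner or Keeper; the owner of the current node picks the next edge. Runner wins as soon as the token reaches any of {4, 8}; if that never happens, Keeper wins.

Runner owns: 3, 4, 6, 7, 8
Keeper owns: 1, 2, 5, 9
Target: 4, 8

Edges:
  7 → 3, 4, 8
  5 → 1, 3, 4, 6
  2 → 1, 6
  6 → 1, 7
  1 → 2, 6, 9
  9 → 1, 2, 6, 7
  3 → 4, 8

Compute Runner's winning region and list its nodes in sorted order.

A0 = {4, 8}
A1: add {3, 7} — 3 (Runner) has 3→4; 7 (Runner) has 7→4.
A2: add {6} — 6 (Runner) has 6→7.
A3 = A2; e.g. 1 (Keeper) can still go to 2. Fixed point.
Runner's winning region = {3, 4, 6, 7, 8}.

3, 4, 6, 7, 8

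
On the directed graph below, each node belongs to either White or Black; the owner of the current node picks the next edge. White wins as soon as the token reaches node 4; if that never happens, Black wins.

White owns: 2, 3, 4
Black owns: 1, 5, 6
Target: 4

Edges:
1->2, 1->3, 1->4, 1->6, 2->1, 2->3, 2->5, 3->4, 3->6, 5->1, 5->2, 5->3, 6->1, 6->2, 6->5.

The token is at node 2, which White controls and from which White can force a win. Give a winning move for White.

A0 = {4}
A1: add {3} — 3 (White) has 3→4.
A2: add {2} — 2 (White) has 2→3.
A3 = A2; e.g. 1 (Black) can still go to 6. Fixed point.
From 2, successor 3 is in the attractor (rank 1); the other successors 1, 5 are not.

3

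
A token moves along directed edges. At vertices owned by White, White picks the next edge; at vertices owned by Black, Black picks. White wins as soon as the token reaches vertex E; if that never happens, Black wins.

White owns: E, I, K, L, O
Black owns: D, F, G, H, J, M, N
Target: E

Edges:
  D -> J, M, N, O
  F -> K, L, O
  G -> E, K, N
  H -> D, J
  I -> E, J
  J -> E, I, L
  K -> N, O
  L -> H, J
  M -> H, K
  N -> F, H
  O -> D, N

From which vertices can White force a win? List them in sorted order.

E, I

A0 = {E}
A1: add {I} — I (White) has I→E.
A2 = A1; e.g. D (Black) can still go to J. Fixed point.
White's winning region = {E, I}.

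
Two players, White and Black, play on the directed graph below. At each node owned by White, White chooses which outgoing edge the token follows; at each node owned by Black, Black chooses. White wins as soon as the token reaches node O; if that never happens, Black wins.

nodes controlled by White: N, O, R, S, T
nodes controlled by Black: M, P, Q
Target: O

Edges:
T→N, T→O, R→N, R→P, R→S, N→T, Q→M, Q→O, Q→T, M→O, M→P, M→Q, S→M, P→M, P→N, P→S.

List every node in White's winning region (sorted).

N, O, R, T

A0 = {O}
A1: add {T} — T (White) has T→O.
A2: add {N} — N (White) has N→T.
A3: add {R} — R (White) has R→N.
A4 = A3; e.g. M (Black) can still go to P. Fixed point.
White's winning region = {N, O, R, T}.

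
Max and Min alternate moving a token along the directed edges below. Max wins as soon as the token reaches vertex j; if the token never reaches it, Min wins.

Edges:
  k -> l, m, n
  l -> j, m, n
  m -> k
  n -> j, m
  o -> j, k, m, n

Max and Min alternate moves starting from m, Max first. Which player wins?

Track states (vertex, player-to-move).
A0 = {(j,Max), (j,Min)}
A1: add {(l,Max), (n,Max), (o,Max)}.
A2 = A1; e.g. (k,Max) stays out. (m,Max) never enters ⇒ Min avoids the target.

Min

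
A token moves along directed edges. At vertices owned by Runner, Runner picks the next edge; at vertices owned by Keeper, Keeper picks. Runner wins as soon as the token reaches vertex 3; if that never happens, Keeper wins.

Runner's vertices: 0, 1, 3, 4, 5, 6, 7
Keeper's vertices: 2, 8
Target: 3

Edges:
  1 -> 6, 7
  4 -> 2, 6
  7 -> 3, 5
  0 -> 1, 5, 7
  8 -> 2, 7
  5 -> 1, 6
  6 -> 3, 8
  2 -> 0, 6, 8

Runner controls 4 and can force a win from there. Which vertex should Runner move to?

6

A0 = {3}
A1: add {6, 7} — 6 (Runner) has 6→3; 7 (Runner) has 7→3.
A2: add {0, 1, 4, 5} — 0 (Runner) has 0→7; 1 (Runner) has 1→6; 4 (Runner) has 4→6; 5 (Runner) has 5→6.
A3 = A2; e.g. 2 (Keeper) can still go to 8. Fixed point.
From 4, successor 6 is in the attractor (rank 1); the other successor 2 is not.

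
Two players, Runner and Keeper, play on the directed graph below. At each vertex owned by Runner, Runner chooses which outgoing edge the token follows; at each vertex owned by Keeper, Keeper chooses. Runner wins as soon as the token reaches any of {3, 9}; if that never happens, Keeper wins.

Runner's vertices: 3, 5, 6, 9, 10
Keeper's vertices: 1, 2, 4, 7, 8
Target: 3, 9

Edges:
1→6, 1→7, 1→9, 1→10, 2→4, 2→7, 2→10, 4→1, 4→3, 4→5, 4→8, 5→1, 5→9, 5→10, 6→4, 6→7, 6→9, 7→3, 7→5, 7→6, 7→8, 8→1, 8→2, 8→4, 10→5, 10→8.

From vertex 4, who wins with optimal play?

A0 = {3, 9}
A1: add {5, 6} — 5 (Runner) has 5→9; 6 (Runner) has 6→9.
A2: add {10} — 10 (Runner) has 10→5.
A3 = A2; e.g. 1 (Keeper) can still go to 7. Fixed point.
4 never enters the attractor, so Keeper can avoid the target forever.

Keeper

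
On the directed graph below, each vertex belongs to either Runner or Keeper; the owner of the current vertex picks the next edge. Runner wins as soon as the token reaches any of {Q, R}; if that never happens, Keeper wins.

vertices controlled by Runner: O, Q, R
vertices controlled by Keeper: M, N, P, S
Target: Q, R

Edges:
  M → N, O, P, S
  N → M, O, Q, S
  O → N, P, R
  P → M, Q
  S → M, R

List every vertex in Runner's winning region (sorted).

A0 = {Q, R}
A1: add {O} — O (Runner) has O→R.
A2 = A1; e.g. M (Keeper) can still go to N. Fixed point.
Runner's winning region = {O, Q, R}.

O, Q, R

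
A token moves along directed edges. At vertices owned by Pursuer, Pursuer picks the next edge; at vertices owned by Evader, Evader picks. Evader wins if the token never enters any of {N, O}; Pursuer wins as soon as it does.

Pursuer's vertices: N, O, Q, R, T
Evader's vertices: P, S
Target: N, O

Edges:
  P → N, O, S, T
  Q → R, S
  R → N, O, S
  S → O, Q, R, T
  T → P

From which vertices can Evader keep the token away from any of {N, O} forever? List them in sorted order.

A0 = {N, O}
A1: add {R} — R (Pursuer) has R→N.
A2: add {Q} — Q (Pursuer) has Q→R.
A3 = A2; e.g. P (Evader) can still go to S. Fixed point.
Pursuer's attractor = {N, O, Q, R}; Evader avoids the target exactly from the complement.

P, S, T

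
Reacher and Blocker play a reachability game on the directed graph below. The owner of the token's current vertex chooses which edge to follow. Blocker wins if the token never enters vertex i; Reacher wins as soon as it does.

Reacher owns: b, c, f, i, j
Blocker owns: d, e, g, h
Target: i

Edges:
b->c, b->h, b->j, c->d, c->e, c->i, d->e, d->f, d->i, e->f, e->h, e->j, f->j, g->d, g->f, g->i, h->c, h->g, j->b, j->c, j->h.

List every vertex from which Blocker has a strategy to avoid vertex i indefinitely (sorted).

A0 = {i}
A1: add {c} — c (Reacher) has c→i.
A2: add {b, j} — b (Reacher) has b→c; j (Reacher) has j→c.
A3: add {f} — f (Reacher) has f→j.
A4 = A3; e.g. d (Blocker) can still go to e. Fixed point.
Reacher's attractor = {b, c, f, i, j}; Blocker avoids the target exactly from the complement.

d, e, g, h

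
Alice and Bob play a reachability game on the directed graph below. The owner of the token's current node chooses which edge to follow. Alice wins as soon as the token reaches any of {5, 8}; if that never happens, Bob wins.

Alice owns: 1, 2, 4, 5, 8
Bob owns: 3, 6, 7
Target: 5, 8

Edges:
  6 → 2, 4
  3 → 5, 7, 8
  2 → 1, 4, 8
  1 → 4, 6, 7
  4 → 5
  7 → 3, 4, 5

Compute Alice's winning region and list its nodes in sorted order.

1, 2, 4, 5, 6, 8

A0 = {5, 8}
A1: add {2, 4} — 2 (Alice) has 2→8; 4 (Alice) has 4→5.
A2: add {1, 6} — 1 (Alice) has 1→4; 6 (Bob): all of {2, 4} already in.
A3 = A2; e.g. 3 (Bob) can still go to 7. Fixed point.
Alice's winning region = {1, 2, 4, 5, 6, 8}.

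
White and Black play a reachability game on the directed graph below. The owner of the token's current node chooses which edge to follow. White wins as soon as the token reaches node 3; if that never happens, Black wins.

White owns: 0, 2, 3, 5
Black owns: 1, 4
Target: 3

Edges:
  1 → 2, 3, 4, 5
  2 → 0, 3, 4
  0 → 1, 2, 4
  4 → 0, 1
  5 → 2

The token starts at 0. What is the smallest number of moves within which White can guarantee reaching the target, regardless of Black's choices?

2

A0 = {3}
A1: add {2} — 2 (White) has 2→3.
A2: add {0, 5} — 0 (White) has 0→2; 5 (White) has 5→2.
A3 = A2; e.g. 1 (Black) can still go to 4. Fixed point.
0 enters the attractor at level 2, so White can force the target in 2 moves from there.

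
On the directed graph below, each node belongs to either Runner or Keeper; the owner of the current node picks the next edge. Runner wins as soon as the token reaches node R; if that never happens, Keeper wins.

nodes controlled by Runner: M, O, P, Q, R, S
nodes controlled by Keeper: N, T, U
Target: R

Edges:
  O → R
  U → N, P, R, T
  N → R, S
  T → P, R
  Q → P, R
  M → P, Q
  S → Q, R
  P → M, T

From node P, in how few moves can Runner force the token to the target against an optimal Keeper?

3

A0 = {R}
A1: add {O, Q, S} — O (Runner) has O→R; Q (Runner) has Q→R; S (Runner) has S→R.
A2: add {M, N} — M (Runner) has M→Q; N (Keeper): all of {R, S} already in.
A3: add {P} — P (Runner) has P→M.
P enters the attractor at level 3, so Runner can force the target in 3 moves from there.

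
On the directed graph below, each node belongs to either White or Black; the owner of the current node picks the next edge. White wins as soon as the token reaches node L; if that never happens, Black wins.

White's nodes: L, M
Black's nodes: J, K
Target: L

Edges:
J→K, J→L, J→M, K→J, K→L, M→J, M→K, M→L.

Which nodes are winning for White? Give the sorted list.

L, M

A0 = {L}
A1: add {M} — M (White) has M→L.
A2 = A1; e.g. J (Black) can still go to K. Fixed point.
White's winning region = {L, M}.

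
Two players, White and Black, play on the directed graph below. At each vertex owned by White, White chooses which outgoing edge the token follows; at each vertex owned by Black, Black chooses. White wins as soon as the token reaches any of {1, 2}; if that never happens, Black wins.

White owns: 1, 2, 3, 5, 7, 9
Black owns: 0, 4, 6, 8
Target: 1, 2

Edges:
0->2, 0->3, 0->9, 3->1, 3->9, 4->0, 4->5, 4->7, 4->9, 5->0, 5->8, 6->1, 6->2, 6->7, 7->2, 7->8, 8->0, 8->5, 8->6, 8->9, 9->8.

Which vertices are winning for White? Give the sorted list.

A0 = {1, 2}
A1: add {3, 7} — 3 (White) has 3→1; 7 (White) has 7→2.
A2: add {6} — 6 (Black): all of {1, 2, 7} already in.
A3 = A2; e.g. 0 (Black) can still go to 9. Fixed point.
White's winning region = {1, 2, 3, 6, 7}.

1, 2, 3, 6, 7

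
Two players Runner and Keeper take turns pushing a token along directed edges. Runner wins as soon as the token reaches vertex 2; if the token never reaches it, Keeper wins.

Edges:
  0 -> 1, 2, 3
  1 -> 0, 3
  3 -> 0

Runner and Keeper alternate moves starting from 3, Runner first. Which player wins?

Keeper

Track states (vertex, player-to-move).
A0 = {(2,Runner), (2,Keeper)}
A1: add {(0,Runner)}.
A2: add {(3,Keeper)}.
A3: add {(1,Runner)}.
A4 = A3; e.g. (0,Keeper) stays out. (3,Runner) never enters ⇒ Keeper avoids the target.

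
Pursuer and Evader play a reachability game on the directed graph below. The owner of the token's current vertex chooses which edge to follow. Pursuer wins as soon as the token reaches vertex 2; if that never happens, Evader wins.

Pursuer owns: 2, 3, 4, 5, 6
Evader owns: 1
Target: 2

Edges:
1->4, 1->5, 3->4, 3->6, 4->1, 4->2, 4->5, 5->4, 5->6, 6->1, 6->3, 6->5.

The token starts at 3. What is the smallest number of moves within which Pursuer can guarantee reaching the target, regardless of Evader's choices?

A0 = {2}
A1: add {4} — 4 (Pursuer) has 4→2.
A2: add {3, 5} — 3 (Pursuer) has 3→4; 5 (Pursuer) has 5→4.
3 enters the attractor at level 2, so Pursuer can force the target in 2 moves from there.

2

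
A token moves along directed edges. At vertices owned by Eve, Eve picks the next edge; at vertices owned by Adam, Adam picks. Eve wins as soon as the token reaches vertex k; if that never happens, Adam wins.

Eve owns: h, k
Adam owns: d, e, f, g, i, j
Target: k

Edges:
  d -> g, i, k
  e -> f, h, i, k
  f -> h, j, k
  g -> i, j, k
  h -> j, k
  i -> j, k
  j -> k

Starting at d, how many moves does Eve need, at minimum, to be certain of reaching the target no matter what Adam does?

4

A0 = {k}
A1: add {h, j} — h (Eve) has h→k; j (Adam): all of {k} already in.
A2: add {f, i} — f (Adam): all of {h, j, k} already in; i (Adam): all of {j, k} already in.
A3: add {e, g} — e (Adam): all of {f, h, i, k} already in; g (Adam): all of {i, j, k} already in.
A4: add {d} — d (Adam): all of {g, i, k} already in.
A4 = all vertices. Fixed point.
d enters the attractor at level 4, so Eve can force the target in 4 moves from there.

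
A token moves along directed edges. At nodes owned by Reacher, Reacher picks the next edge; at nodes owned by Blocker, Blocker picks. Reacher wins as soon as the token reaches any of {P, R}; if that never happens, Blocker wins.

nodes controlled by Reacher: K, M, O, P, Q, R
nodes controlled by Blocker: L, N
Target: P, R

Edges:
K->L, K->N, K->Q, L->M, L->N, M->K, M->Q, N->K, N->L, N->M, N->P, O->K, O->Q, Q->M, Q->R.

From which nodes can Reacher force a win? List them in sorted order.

K, M, O, P, Q, R

A0 = {P, R}
A1: add {Q} — Q (Reacher) has Q→R.
A2: add {K, M, O} — K (Reacher) has K→Q; M (Reacher) has M→Q; O (Reacher) has O→Q.
A3 = A2; e.g. L (Blocker) can still go to N. Fixed point.
Reacher's winning region = {K, M, O, P, Q, R}.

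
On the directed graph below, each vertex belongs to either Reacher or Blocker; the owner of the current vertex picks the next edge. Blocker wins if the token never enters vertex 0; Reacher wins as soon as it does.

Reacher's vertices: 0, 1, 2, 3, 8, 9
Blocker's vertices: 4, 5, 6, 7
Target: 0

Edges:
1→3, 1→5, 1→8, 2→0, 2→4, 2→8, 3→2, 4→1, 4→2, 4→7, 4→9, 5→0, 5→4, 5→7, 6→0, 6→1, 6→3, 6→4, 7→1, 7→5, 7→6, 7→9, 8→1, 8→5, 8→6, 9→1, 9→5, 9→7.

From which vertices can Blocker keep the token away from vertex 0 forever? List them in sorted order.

4, 5, 6, 7

A0 = {0}
A1: add {2} — 2 (Reacher) has 2→0.
A2: add {3} — 3 (Reacher) has 3→2.
A3: add {1} — 1 (Reacher) has 1→3.
A4: add {8, 9} — 8 (Reacher) has 8→1; 9 (Reacher) has 9→1.
A5 = A4; e.g. 4 (Blocker) can still go to 7. Fixed point.
Reacher's attractor = {0, 1, 2, 3, 8, 9}; Blocker avoids the target exactly from the complement.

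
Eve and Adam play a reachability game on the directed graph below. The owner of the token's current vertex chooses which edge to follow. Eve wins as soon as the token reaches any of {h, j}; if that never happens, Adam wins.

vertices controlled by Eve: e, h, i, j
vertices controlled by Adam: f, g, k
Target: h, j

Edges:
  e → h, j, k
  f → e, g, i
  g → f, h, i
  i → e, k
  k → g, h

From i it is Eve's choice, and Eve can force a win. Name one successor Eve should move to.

e

A0 = {h, j}
A1: add {e} — e (Eve) has e→h.
A2: add {i} — i (Eve) has i→e.
A3 = A2; e.g. f (Adam) can still go to g. Fixed point.
From i, successor e is in the attractor (rank 1); the other successor k is not.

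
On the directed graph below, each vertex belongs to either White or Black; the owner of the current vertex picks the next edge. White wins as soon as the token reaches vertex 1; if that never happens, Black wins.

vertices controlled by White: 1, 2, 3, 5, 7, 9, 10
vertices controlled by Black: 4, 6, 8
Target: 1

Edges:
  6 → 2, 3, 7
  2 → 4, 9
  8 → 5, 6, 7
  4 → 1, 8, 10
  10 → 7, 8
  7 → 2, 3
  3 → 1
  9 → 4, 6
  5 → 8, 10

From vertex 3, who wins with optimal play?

White

A0 = {1}
A1: add {3} — 3 (White) has 3→1.
3 ∈ A1, so White can force the target.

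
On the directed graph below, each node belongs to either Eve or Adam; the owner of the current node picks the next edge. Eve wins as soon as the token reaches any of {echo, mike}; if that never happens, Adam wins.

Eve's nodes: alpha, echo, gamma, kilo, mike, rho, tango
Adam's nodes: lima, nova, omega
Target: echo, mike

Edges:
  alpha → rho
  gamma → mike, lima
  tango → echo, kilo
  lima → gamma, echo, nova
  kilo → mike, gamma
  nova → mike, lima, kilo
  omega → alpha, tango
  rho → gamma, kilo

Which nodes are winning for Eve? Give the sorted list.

alpha, echo, gamma, kilo, mike, omega, rho, tango

A0 = {echo, mike}
A1: add {gamma, kilo, tango} — gamma (Eve) has gamma→mike; tango (Eve) has tango→echo; kilo (Eve) has kilo→mike.
A2: add {rho} — rho (Eve) has rho→gamma.
A3: add {alpha} — alpha (Eve) has alpha→rho.
A4: add {omega} — omega (Adam): all of {alpha, tango} already in.
A5 = A4; e.g. lima (Adam) can still go to nova. Fixed point.
Eve's winning region = {alpha, echo, gamma, kilo, mike, omega, rho, tango}.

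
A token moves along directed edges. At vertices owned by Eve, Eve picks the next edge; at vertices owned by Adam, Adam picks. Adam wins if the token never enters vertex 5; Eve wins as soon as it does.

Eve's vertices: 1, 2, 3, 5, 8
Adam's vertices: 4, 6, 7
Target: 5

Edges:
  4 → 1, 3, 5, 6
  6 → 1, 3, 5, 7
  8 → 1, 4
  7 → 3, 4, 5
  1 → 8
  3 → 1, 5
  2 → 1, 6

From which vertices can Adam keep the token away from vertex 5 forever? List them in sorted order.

A0 = {5}
A1: add {3} — 3 (Eve) has 3→5.
A2 = A1; e.g. 1 (Eve) has no edge into A1. Fixed point.
Eve's attractor = {3, 5}; Adam avoids the target exactly from the complement.

1, 2, 4, 6, 7, 8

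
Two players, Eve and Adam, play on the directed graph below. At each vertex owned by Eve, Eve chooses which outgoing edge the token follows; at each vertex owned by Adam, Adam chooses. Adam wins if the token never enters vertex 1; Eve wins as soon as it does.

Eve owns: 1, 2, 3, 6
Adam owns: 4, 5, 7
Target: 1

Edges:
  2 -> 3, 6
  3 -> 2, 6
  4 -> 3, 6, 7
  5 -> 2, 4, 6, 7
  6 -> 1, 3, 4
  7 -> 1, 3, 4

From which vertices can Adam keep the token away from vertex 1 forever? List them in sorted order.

A0 = {1}
A1: add {6} — 6 (Eve) has 6→1.
A2: add {2, 3} — 2 (Eve) has 2→6; 3 (Eve) has 3→6.
A3 = A2; e.g. 4 (Adam) can still go to 7. Fixed point.
Eve's attractor = {1, 2, 3, 6}; Adam avoids the target exactly from the complement.

4, 5, 7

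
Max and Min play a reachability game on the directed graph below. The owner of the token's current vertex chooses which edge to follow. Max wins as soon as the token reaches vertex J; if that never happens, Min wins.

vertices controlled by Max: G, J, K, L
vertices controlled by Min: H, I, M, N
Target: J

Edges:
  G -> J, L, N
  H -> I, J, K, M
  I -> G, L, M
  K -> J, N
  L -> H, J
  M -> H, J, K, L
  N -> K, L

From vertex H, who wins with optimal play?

Min

A0 = {J}
A1: add {G, K, L} — G (Max) has G→J; K (Max) has K→J; L (Max) has L→J.
A2: add {N} — N (Min): all of {K, L} already in.
A3 = A2; e.g. H (Min) can still go to I. Fixed point.
H never enters the attractor, so Min can avoid the target forever.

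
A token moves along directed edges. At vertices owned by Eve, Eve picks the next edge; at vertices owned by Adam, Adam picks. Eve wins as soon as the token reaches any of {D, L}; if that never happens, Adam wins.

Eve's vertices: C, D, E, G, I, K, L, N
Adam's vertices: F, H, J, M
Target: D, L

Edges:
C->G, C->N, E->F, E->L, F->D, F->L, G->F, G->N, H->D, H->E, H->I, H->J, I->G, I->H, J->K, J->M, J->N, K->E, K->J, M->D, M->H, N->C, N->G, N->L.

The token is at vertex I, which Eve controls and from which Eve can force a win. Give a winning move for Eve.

A0 = {D, L}
A1: add {E, F, N} — E (Eve) has E→L; F (Adam): all of {D, L} already in; N (Eve) has N→L.
A2: add {C, G, K} — C (Eve) has C→N; G (Eve) has G→F; K (Eve) has K→E.
A3: add {I} — I (Eve) has I→G.
A4 = A3; e.g. H (Adam) can still go to J. Fixed point.
From I, successor G is in the attractor (rank 2); the other successor H is not.

G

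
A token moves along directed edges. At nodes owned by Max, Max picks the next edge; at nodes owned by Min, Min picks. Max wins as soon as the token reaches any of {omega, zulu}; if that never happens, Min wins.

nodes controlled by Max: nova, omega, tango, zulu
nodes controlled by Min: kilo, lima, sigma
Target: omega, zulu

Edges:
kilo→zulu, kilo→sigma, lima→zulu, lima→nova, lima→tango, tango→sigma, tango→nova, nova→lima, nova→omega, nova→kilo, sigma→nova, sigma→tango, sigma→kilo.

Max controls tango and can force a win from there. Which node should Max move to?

A0 = {omega, zulu}
A1: add {nova} — nova (Max) has nova→omega.
A2: add {tango} — tango (Max) has tango→nova.
A3: add {lima} — lima (Min): all of {zulu, nova, tango} already in.
A4 = A3; e.g. sigma (Min) can still go to kilo. Fixed point.
From tango, successor nova is in the attractor (rank 1); the other successor sigma is not.

nova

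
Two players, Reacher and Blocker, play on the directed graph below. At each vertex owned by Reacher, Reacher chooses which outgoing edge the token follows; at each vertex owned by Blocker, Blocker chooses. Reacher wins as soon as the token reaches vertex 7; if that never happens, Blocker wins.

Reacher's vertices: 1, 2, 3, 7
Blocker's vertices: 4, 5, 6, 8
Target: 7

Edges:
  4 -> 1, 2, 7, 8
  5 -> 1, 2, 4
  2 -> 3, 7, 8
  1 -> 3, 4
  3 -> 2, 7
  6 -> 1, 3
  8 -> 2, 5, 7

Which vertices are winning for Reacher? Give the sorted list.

A0 = {7}
A1: add {2, 3} — 2 (Reacher) has 2→7; 3 (Reacher) has 3→7.
A2: add {1} — 1 (Reacher) has 1→3.
A3: add {6} — 6 (Blocker): all of {1, 3} already in.
A4 = A3; e.g. 4 (Blocker) can still go to 8. Fixed point.
Reacher's winning region = {1, 2, 3, 6, 7}.

1, 2, 3, 6, 7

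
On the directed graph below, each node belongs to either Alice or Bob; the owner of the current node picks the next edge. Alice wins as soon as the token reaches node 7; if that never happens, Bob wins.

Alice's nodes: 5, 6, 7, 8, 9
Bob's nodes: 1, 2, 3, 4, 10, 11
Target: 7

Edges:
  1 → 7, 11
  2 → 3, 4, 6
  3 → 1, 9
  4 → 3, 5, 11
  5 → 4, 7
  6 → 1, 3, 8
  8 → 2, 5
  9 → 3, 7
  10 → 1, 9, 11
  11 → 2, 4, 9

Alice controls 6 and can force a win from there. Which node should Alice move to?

A0 = {7}
A1: add {5, 9} — 5 (Alice) has 5→7; 9 (Alice) has 9→7.
A2: add {8} — 8 (Alice) has 8→5.
A3: add {6} — 6 (Alice) has 6→8.
A4 = A3; e.g. 1 (Bob) can still go to 11. Fixed point.
From 6, successor 8 is in the attractor (rank 2); the other successors 1, 3 are not.

8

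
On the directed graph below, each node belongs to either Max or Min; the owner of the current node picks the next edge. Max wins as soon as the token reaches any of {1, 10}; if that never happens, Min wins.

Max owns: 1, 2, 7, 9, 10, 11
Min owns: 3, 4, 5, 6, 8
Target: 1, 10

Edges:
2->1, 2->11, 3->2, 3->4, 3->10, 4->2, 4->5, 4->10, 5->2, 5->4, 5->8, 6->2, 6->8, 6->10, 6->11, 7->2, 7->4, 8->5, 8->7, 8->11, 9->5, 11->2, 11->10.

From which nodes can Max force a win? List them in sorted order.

A0 = {1, 10}
A1: add {2, 11} — 2 (Max) has 2→1; 11 (Max) has 11→10.
A2: add {7} — 7 (Max) has 7→2.
A3 = A2; e.g. 3 (Min) can still go to 4. Fixed point.
Max's winning region = {1, 2, 7, 10, 11}.

1, 2, 7, 10, 11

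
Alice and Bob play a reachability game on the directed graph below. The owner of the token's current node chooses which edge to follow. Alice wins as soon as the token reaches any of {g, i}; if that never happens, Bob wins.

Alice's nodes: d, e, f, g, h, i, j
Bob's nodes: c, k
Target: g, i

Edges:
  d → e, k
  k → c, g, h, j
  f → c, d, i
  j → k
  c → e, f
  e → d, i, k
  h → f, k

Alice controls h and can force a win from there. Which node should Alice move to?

A0 = {g, i}
A1: add {e, f} — e (Alice) has e→i; f (Alice) has f→i.
A2: add {c, d, h} — c (Bob): all of {e, f} already in; d (Alice) has d→e; h (Alice) has h→f.
A3 = A2; e.g. j (Alice) has no edge into A2. Fixed point.
From h, successor f is in the attractor (rank 1); the other successor k is not.

f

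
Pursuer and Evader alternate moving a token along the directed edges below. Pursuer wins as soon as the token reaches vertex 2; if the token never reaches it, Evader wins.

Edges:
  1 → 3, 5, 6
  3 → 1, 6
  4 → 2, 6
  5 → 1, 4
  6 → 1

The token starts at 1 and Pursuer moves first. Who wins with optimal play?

Evader

Track states (vertex, player-to-move).
A0 = {(2,Pursuer), (2,Evader)}
A1: add {(4,Pursuer)}.
A2 = A1; e.g. (1,Pursuer) stays out. (1,Pursuer) never enters ⇒ Evader avoids the target.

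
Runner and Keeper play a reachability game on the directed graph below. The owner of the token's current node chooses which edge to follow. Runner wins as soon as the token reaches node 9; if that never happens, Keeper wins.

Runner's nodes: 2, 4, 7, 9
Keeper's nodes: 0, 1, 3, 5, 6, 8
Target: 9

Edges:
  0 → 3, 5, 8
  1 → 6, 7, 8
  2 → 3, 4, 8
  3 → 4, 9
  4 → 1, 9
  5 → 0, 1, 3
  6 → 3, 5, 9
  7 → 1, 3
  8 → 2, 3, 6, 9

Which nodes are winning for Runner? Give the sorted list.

A0 = {9}
A1: add {4} — 4 (Runner) has 4→9.
A2: add {2, 3} — 2 (Runner) has 2→4; 3 (Keeper): all of {4, 9} already in.
A3: add {7} — 7 (Runner) has 7→3.
A4 = A3; e.g. 0 (Keeper) can still go to 5. Fixed point.
Runner's winning region = {2, 3, 4, 7, 9}.

2, 3, 4, 7, 9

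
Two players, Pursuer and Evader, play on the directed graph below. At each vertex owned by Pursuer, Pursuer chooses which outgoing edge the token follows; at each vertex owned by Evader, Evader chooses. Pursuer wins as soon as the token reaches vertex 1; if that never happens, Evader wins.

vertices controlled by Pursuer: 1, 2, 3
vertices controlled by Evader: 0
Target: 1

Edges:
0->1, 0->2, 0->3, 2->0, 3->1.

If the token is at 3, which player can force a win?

Pursuer

A0 = {1}
A1: add {3} — 3 (Pursuer) has 3→1.
A2 = A1; e.g. 0 (Evader) can still go to 2. Fixed point.
3 ∈ A1, so Pursuer can force the target.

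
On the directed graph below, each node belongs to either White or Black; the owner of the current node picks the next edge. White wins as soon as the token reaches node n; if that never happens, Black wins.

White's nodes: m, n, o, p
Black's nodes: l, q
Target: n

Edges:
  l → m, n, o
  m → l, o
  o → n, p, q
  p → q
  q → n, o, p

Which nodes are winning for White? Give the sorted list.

A0 = {n}
A1: add {o} — o (White) has o→n.
A2: add {m} — m (White) has m→o.
A3: add {l} — l (Black): all of {m, n, o} already in.
A4 = A3; e.g. p (White) has no edge into A3. Fixed point.
White's winning region = {l, m, n, o}.

l, m, n, o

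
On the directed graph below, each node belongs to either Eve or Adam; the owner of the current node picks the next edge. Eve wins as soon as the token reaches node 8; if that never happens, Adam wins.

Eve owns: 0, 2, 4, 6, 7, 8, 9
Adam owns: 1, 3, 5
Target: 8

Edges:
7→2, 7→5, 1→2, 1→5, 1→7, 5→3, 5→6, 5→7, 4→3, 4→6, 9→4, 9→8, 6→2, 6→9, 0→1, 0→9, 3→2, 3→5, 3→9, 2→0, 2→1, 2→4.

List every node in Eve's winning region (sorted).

A0 = {8}
A1: add {9} — 9 (Eve) has 9→8.
A2: add {0, 6} — 0 (Eve) has 0→9; 6 (Eve) has 6→9.
A3: add {2, 4} — 2 (Eve) has 2→0; 4 (Eve) has 4→6.
A4: add {7} — 7 (Eve) has 7→2.
A5 = A4; e.g. 1 (Adam) can still go to 5. Fixed point.
Eve's winning region = {0, 2, 4, 6, 7, 8, 9}.

0, 2, 4, 6, 7, 8, 9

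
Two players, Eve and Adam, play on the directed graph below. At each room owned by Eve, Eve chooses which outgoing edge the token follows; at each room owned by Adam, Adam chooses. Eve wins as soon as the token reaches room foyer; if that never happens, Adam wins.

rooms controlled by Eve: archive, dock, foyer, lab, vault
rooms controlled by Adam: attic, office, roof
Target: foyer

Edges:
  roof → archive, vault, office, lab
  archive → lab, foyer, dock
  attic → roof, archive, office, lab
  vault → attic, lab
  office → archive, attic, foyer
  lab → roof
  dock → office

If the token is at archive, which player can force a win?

Eve

A0 = {foyer}
A1: add {archive} — archive (Eve) has archive→foyer.
A2 = A1; e.g. roof (Adam) can still go to vault. Fixed point.
archive ∈ A1, so Eve can force the target.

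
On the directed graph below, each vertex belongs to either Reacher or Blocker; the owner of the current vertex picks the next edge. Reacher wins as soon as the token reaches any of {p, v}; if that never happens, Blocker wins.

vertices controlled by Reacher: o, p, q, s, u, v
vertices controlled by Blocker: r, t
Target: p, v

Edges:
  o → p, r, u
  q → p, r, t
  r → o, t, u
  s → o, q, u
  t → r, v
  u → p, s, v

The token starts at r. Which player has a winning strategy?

Blocker

A0 = {p, v}
A1: add {o, q, u} — o (Reacher) has o→p; q (Reacher) has q→p; u (Reacher) has u→p.
A2: add {s} — s (Reacher) has s→o.
A3 = A2; e.g. r (Blocker) can still go to t. Fixed point.
r never enters the attractor, so Blocker can avoid the target forever.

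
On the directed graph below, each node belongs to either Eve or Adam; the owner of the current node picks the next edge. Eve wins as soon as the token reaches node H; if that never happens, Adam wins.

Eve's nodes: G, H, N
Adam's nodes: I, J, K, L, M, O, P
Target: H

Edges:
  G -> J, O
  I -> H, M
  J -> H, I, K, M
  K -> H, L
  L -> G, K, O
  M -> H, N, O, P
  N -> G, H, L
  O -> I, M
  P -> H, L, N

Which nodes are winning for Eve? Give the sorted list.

H, N

A0 = {H}
A1: add {N} — N (Eve) has N→H.
A2 = A1; e.g. G (Eve) has no edge into A1. Fixed point.
Eve's winning region = {H, N}.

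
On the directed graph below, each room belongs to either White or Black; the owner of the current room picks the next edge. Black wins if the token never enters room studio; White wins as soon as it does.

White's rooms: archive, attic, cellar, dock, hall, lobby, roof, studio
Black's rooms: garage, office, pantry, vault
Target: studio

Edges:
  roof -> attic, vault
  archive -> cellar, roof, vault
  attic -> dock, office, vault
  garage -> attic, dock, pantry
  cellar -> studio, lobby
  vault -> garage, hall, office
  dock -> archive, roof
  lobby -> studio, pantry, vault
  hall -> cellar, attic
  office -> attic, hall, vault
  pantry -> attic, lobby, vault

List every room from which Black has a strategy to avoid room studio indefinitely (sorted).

A0 = {studio}
A1: add {cellar, lobby} — cellar (White) has cellar→studio; lobby (White) has lobby→studio.
A2: add {archive, hall} — archive (White) has archive→cellar; hall (White) has hall→cellar.
A3: add {dock} — dock (White) has dock→archive.
A4: add {attic} — attic (White) has attic→dock.
A5: add {roof} — roof (White) has roof→attic.
A6 = A5; e.g. garage (Black) can still go to pantry. Fixed point.
White's attractor = {archive, attic, cellar, dock, hall, lobby, roof, studio}; Black avoids the target exactly from the complement.

garage, office, pantry, vault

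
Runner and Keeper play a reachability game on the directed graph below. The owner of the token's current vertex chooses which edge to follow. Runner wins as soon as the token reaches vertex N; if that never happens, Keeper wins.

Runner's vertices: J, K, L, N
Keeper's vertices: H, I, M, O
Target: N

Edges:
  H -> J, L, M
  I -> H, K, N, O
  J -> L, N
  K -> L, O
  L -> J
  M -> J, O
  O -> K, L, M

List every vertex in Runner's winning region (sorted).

A0 = {N}
A1: add {J} — J (Runner) has J→N.
A2: add {L} — L (Runner) has L→J.
A3: add {K} — K (Runner) has K→L.
A4 = A3; e.g. H (Keeper) can still go to M. Fixed point.
Runner's winning region = {J, K, L, N}.

J, K, L, N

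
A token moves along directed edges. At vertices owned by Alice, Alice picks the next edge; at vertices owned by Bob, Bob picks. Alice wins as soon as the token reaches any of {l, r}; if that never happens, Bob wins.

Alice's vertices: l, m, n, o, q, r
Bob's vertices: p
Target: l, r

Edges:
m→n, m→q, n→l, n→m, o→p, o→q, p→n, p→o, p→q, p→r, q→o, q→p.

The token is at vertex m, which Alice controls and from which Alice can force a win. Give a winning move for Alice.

n

A0 = {l, r}
A1: add {n} — n (Alice) has n→l.
A2: add {m} — m (Alice) has m→n.
A3 = A2; e.g. o (Alice) has no edge into A2. Fixed point.
From m, successor n is in the attractor (rank 1); the other successor q is not.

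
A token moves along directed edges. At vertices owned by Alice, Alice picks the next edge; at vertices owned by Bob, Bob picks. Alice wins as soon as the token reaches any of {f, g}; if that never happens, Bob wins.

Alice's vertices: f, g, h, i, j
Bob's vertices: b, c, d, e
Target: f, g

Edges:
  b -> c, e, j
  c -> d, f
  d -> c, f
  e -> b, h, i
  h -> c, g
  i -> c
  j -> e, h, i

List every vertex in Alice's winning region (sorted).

f, g, h, j

A0 = {f, g}
A1: add {h} — h (Alice) has h→g.
A2: add {j} — j (Alice) has j→h.
A3 = A2; e.g. b (Bob) can still go to c. Fixed point.
Alice's winning region = {f, g, h, j}.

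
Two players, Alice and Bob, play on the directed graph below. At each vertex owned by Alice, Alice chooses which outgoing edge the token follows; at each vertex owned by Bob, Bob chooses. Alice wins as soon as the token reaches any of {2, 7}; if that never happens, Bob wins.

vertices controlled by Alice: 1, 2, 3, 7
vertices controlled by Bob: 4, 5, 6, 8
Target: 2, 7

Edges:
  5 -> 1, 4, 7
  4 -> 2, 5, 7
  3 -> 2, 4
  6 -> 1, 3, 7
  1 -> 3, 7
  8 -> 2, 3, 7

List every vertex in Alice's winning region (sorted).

A0 = {2, 7}
A1: add {1, 3} — 1 (Alice) has 1→7; 3 (Alice) has 3→2.
A2: add {6, 8} — 6 (Bob): all of {1, 3, 7} already in; 8 (Bob): all of {2, 3, 7} already in.
A3 = A2; e.g. 4 (Bob) can still go to 5. Fixed point.
Alice's winning region = {1, 2, 3, 6, 7, 8}.

1, 2, 3, 6, 7, 8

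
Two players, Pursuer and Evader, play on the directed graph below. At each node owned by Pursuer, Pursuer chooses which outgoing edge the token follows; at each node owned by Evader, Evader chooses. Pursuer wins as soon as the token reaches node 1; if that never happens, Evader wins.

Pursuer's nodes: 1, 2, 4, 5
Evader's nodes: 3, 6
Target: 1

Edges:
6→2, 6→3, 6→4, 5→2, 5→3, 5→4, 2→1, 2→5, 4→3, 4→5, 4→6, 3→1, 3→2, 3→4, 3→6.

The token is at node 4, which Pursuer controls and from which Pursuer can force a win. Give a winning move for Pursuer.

5

A0 = {1}
A1: add {2} — 2 (Pursuer) has 2→1.
A2: add {5} — 5 (Pursuer) has 5→2.
A3: add {4} — 4 (Pursuer) has 4→5.
A4 = A3; e.g. 3 (Evader) can still go to 6. Fixed point.
From 4, successor 5 is in the attractor (rank 2); the other successors 3, 6 are not.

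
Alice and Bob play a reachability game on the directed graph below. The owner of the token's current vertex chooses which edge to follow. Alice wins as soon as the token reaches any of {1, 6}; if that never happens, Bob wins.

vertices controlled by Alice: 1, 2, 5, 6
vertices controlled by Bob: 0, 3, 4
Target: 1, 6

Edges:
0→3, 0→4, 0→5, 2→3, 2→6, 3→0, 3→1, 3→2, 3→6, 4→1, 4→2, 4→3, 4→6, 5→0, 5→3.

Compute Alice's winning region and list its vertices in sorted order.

A0 = {1, 6}
A1: add {2} — 2 (Alice) has 2→6.
A2 = A1; e.g. 0 (Bob) can still go to 3. Fixed point.
Alice's winning region = {1, 2, 6}.

1, 2, 6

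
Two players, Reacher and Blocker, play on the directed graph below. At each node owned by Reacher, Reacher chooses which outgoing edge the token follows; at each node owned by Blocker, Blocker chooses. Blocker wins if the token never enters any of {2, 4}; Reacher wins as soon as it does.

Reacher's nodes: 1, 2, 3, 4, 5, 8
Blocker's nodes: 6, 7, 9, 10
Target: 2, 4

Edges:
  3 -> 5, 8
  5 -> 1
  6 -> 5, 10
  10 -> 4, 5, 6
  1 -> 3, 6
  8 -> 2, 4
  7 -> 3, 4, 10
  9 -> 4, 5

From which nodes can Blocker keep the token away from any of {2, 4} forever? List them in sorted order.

A0 = {2, 4}
A1: add {8} — 8 (Reacher) has 8→2.
A2: add {3} — 3 (Reacher) has 3→8.
A3: add {1} — 1 (Reacher) has 1→3.
A4: add {5} — 5 (Reacher) has 5→1.
A5: add {9} — 9 (Blocker): all of {4, 5} already in.
A6 = A5; e.g. 6 (Blocker) can still go to 10. Fixed point.
Reacher's attractor = {1, 2, 3, 4, 5, 8, 9}; Blocker avoids the target exactly from the complement.

6, 7, 10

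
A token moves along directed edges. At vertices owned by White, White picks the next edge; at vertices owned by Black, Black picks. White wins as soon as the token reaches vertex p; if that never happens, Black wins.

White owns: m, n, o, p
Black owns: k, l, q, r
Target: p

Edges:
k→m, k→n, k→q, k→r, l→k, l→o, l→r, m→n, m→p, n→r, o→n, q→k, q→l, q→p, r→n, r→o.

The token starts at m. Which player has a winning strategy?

A0 = {p}
A1: add {m} — m (White) has m→p.
A2 = A1; e.g. k (Black) can still go to n. Fixed point.
m ∈ A1, so White can force the target.

White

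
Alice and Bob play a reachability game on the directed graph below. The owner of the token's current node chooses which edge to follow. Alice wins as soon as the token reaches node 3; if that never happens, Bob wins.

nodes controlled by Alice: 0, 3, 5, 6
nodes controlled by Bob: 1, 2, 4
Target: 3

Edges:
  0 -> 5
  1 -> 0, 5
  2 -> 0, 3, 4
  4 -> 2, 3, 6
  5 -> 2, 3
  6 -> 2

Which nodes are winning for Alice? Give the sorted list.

A0 = {3}
A1: add {5} — 5 (Alice) has 5→3.
A2: add {0} — 0 (Alice) has 0→5.
A3: add {1} — 1 (Bob): all of {0, 5} already in.
A4 = A3; e.g. 2 (Bob) can still go to 4. Fixed point.
Alice's winning region = {0, 1, 3, 5}.

0, 1, 3, 5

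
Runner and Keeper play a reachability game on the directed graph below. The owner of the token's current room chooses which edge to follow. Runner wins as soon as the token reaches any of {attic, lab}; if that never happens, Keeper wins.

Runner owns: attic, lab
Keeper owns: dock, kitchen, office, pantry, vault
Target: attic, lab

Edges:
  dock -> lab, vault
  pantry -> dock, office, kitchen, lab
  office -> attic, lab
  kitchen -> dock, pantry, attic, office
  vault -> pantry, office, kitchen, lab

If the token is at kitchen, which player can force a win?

A0 = {attic, lab}
A1: add {office} — office (Keeper): all of {attic, lab} already in.
A2 = A1; e.g. dock (Keeper) can still go to vault. Fixed point.
kitchen never enters the attractor, so Keeper can avoid the target forever.

Keeper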